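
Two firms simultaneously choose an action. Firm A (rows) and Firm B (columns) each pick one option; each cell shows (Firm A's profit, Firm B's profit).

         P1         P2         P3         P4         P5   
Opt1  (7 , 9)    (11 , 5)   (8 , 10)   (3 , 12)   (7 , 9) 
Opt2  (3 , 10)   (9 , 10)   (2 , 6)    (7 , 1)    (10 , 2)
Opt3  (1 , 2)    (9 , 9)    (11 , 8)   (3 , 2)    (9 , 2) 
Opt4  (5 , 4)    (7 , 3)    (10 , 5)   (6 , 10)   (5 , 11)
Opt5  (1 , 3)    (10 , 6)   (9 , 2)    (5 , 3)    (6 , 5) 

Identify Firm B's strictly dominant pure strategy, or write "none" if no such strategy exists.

P1 fails to dominate P2 at Opt2 (10=10).
P2 fails to dominate P1 at Opt1 (5<9).
P3 fails to dominate P1 at Opt2 (6<10).
P4 fails to dominate P1 at Opt2 (1<10).
P5 fails to dominate P1 at Opt1 (9=9).
No single strategy dominates all the others.

none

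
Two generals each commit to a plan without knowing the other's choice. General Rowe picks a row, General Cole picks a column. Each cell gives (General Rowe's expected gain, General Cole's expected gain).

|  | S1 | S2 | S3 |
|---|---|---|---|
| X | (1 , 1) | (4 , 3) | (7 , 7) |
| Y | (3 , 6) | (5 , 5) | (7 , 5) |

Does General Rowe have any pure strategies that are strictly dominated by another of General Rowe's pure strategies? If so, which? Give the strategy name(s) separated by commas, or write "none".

none

X: no other strategy beats it everywhere (Y at S3 (7=7)).
Y: no other strategy beats it everywhere (X at S1 (3>1)).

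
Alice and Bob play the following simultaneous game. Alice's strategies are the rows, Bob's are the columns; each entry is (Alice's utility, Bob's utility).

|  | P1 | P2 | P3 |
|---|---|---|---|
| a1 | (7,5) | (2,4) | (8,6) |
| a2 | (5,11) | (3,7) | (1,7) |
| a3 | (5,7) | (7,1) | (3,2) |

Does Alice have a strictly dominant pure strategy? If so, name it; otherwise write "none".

none

a1 fails to dominate a2 at P2 (2<3).
a2 fails to dominate a1 at P1 (5<7).
a3 fails to dominate a1 at P1 (5<7).
No single strategy dominates all the others.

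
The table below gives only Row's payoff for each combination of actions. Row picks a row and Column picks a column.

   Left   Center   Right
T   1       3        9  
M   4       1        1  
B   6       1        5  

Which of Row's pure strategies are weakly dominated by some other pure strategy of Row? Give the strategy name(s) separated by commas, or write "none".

M

T: no other strategy beats it everywhere (M at Center (3>1); B at Center (3>1)).
M: dominated, since B does at least as well everywhere (Left: 6>4, Center: 1=1, Right: 5>1).
B: no other strategy beats it everywhere (T at Left (6>1); M at Left (6>4)).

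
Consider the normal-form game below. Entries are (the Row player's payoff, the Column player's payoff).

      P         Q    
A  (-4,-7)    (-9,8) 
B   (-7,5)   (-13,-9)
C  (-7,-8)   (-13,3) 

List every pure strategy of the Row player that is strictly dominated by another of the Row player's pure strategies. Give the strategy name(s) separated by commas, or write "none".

A: no other strategy beats it everywhere (B at P (-4>-7); C at P (-4>-7)).
A strictly dominates B — P: -4>-7, Q: -9>-13.
C is strictly dominated by A (P: -4>-7, Q: -9>-13).

B, C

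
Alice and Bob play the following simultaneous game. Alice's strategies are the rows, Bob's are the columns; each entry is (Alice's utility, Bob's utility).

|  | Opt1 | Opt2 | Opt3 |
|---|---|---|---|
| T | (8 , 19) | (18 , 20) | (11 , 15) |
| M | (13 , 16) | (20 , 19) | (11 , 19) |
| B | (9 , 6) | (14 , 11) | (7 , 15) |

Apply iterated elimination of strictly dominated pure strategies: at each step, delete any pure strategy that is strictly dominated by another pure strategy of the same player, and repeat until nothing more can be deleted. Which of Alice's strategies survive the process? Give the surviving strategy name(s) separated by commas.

T, M

Row B is eliminated: M beats it against every remaining column (Opt1: 13>9, Opt2: 20>14, Opt3: 11>7).
Column Opt1 is eliminated: Opt2 beats it against every remaining row (T: 20>19, M: 19>16).
Among the remaining strategies, none is strictly dominated by another pure strategy of the same player, so the elimination stops.
Surviving strategies — Alice: {T, M}; Bob: {Opt2, Opt3}.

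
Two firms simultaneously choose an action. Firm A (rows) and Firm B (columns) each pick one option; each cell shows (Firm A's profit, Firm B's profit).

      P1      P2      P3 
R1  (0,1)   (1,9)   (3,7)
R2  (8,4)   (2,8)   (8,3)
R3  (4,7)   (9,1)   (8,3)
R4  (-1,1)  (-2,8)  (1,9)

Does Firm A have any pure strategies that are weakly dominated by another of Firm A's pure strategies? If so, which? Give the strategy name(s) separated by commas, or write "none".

R1, R4

R1 is weakly dominated by R2 (P1: 8>0, P2: 2>1, P3: 8>3).
R2: no other strategy beats it everywhere (R1 at P1 (8>0); R3 at P1 (8>4); R4 at P1 (8>-1)).
Nothing dominates R3: R1 at P1 (4>0); R2 at P2 (9>2); R4 at P1 (4>-1).
R1 weakly dominates R4 — P1: 0>-1, P2: 1>-2, P3: 3>1.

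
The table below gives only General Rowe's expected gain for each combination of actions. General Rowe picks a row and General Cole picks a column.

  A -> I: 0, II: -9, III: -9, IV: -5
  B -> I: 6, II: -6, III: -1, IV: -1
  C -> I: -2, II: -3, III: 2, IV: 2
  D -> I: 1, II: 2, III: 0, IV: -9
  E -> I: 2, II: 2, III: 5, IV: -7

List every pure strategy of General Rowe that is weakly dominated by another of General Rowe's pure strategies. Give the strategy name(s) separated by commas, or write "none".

A, D

B weakly dominates A — I: 6>0, II: -6>-9, III: -1>-9, IV: -1>-5.
B is not dominated — it holds its own against A at I (6>0); C at I (6>-2); D at I (6>1); E at I (6>2).
Nothing dominates C: A at II (-3>-9); B at II (-3>-6); D at III (2>0); E at IV (2>-7).
D is weakly dominated by E (I: 2>1, II: 2=2, III: 5>0, IV: -7>-9).
Nothing dominates E: A at I (2>0); B at II (2>-6); C at I (2>-2); D at I (2>1).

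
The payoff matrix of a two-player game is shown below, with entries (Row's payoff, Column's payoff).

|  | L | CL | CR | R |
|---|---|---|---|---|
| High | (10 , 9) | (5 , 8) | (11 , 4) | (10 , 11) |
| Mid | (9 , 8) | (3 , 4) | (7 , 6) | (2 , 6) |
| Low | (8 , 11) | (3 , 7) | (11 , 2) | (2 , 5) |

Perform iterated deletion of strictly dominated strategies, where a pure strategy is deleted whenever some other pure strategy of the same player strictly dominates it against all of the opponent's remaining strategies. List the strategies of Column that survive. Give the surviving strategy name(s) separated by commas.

Row's strategy Mid is strictly dominated by High (L: 10>9, CL: 5>3, CR: 11>7, R: 10>2) and is removed.
Column's strategy CL is strictly dominated by L (High: 9>8, Low: 11>7) and is removed.
Column CR is eliminated: L beats it against every remaining row (High: 9>4, Low: 11>2).
Row's strategy Low is strictly dominated by High (L: 10>8, R: 10>2) and is removed.
Column L is eliminated: R beats it against every remaining row (High: 11>9).
Among the remaining strategies, none is strictly dominated by another pure strategy of the same player, so the elimination stops.
Surviving strategies — Row: {High}; Column: {R}.

R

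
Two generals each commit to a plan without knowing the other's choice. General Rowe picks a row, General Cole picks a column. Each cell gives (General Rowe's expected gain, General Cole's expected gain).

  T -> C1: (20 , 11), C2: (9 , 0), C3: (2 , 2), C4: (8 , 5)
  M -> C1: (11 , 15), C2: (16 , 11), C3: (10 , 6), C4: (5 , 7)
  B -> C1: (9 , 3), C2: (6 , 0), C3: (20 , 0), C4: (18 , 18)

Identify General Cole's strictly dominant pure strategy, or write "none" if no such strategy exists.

none

C1 fails to dominate C4 at B (3<18).
C2 fails to dominate C1 at T (0<11).
C3 fails to dominate C1 at T (2<11).
C4 fails to dominate C1 at T (5<11).
No single strategy dominates all the others.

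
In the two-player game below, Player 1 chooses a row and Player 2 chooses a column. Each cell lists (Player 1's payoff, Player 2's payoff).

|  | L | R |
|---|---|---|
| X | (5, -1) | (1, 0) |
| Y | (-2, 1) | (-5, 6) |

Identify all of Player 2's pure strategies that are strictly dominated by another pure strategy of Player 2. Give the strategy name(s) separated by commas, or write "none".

L is strictly dominated by R (X: 0>-1, Y: 6>1).
R is not dominated — it holds its own against L at X (0>-1).

L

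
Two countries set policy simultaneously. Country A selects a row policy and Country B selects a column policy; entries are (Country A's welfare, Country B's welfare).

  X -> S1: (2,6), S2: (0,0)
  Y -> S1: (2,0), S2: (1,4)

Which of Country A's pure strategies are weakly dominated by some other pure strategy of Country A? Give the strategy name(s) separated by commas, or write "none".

X

X is weakly dominated by Y (S1: 2=2, S2: 1>0).
Nothing dominates Y: X at S2 (1>0).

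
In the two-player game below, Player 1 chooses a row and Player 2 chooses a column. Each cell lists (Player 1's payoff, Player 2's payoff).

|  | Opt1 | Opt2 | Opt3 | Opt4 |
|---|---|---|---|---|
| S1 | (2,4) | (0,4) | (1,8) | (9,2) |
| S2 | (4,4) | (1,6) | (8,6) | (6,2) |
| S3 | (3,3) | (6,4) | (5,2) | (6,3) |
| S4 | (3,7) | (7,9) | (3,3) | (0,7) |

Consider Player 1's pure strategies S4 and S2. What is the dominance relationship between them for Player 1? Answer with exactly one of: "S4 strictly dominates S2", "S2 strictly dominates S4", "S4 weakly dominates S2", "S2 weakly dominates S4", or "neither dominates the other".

S4's payoffs vs S2's, by Player 2's action — Opt1: 3<4, Opt2: 7>1, Opt3: 3<8, Opt4: 0<6.
S4 does better at Opt2 but worse at Opt1, Opt3, Opt4; neither strategy dominates the other.

neither dominates the other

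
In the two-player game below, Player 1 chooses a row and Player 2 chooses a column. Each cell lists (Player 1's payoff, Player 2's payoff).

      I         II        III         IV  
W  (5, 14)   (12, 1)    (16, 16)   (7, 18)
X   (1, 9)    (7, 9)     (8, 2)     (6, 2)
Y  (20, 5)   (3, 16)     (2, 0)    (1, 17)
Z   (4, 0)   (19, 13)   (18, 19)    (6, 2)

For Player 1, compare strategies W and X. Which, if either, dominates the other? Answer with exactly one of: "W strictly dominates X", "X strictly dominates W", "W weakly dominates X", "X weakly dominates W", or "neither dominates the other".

W strictly dominates X

Compare W to X across each choice by Player 2: I: 5>1, II: 12>7, III: 16>8, IV: 7>6.
Every comparison favours W, so W strictly dominates X.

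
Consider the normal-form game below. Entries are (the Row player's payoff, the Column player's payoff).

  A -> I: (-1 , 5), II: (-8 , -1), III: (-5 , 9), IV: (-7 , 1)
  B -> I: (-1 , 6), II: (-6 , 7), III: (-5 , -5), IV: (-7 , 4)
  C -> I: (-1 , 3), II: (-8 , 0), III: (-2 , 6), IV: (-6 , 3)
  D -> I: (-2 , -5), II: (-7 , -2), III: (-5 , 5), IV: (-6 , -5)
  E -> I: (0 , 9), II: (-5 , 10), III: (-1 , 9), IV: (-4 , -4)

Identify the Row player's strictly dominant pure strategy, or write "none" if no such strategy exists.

E vs A: I: 0>-1, II: -5>-8, III: -1>-5, IV: -4>-7.
E vs B: I: 0>-1, II: -5>-6, III: -1>-5, IV: -4>-7.
E vs C: I: 0>-1, II: -5>-8, III: -1>-2, IV: -4>-6.
E vs D: I: 0>-2, II: -5>-7, III: -1>-5, IV: -4>-6.
E strictly beats every other strategy against every opponent action, so it is strictly dominant.

E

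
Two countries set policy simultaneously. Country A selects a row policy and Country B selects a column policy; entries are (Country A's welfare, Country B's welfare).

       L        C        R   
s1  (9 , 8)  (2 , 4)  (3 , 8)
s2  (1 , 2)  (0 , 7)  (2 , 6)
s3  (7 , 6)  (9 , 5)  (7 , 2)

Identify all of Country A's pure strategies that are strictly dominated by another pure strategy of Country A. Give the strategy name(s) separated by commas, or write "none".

s1: no other strategy beats it everywhere (s2 at L (9>1); s3 at L (9>7)).
s2: dominated, since s1 does at least as well everywhere (L: 9>1, C: 2>0, R: 3>2).
Nothing dominates s3: s1 at C (9>2); s2 at L (7>1).

s2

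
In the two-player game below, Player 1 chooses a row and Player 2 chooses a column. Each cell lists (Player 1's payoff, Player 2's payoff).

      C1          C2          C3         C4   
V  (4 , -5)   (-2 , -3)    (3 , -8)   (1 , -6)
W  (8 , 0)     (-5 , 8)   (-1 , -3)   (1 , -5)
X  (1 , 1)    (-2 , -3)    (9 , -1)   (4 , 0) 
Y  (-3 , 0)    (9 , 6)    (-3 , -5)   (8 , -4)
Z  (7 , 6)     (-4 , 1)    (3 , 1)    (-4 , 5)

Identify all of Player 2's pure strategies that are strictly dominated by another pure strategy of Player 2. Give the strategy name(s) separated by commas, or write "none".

C3, C4

C1: no other strategy beats it everywhere (C2 at X (1>-3); C3 at V (-5>-8); C4 at V (-5>-6)).
C2: no other strategy beats it everywhere (C1 at V (-3>-5); C3 at V (-3>-8); C4 at V (-3>-6)).
C1 strictly dominates C3 — V: -5>-8, W: 0>-3, X: 1>-1, Y: 0>-5, Z: 6>1.
C4: dominated, since C1 does at least as well everywhere (V: -5>-6, W: 0>-5, X: 1>0, Y: 0>-4, Z: 6>5).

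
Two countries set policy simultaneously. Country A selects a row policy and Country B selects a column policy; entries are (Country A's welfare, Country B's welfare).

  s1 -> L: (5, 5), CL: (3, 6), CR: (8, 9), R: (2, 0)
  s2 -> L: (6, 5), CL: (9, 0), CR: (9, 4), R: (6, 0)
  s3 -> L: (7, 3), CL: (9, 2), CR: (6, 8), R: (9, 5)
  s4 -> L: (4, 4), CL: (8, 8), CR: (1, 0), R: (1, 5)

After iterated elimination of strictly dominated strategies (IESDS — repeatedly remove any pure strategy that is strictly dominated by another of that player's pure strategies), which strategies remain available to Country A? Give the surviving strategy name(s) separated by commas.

For Country A, s2 strictly dominates s1 on the remaining columns (L: 6>5, CL: 9>3, CR: 9>8, R: 6>2); eliminate s1.
Country A's strategy s4 is strictly dominated by s2 (L: 6>4, CL: 9>8, CR: 9>1, R: 6>1) and is removed.
Country B's strategy CL is strictly dominated by L (s2: 5>0, s3: 3>2) and is removed.
Country B's strategy R is strictly dominated by CR (s2: 4>0, s3: 8>5) and is removed.
Among the remaining strategies, none is strictly dominated by another pure strategy of the same player, so the elimination stops.
Surviving strategies — Country A: {s2, s3}; Country B: {L, CR}.

s2, s3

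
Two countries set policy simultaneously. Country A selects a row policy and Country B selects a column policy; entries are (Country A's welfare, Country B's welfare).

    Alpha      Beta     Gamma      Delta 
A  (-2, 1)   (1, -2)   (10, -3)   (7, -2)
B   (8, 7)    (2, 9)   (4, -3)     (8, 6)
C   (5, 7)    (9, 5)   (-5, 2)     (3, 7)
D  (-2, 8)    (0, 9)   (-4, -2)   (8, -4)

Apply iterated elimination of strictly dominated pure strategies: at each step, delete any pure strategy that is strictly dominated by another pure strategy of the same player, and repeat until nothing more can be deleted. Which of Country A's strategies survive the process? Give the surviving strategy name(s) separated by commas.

For Country B, Alpha strictly dominates Gamma on the remaining rows (A: 1>-3, B: 7>-3, C: 7>2, D: 8>-2); eliminate Gamma.
Country A's strategy A is strictly dominated by B (Alpha: 8>-2, Beta: 2>1, Delta: 8>7) and is removed.
Among the remaining strategies, none is strictly dominated by another pure strategy of the same player, so the elimination stops.
Surviving strategies — Country A: {B, C, D}; Country B: {Alpha, Beta, Delta}.

B, C, D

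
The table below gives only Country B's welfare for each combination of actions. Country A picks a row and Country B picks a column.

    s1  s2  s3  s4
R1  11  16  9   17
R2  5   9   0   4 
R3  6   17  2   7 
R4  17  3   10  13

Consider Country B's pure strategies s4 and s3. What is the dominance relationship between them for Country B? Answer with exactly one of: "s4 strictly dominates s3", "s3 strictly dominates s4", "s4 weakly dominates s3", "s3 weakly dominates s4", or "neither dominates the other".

s4 strictly dominates s3

Compare s4 to s3 across each choice by Country A: R1: 17>9, R2: 4>0, R3: 7>2, R4: 13>10.
s4 gives a strictly higher payoff against each choice by Country A, so s4 strictly dominates s3.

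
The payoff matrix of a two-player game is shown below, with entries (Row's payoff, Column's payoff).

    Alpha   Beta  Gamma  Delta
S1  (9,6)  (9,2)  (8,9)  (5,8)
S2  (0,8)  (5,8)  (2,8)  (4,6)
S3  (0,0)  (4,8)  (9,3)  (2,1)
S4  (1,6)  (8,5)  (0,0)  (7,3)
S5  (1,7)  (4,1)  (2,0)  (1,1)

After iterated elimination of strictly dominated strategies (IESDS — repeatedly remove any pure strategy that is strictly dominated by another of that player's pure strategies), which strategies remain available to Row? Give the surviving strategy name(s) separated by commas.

Row's strategy S2 is strictly dominated by S1 (Alpha: 9>0, Beta: 9>5, Gamma: 8>2, Delta: 5>4) and is removed.
Row's strategy S5 is strictly dominated by S1 (Alpha: 9>1, Beta: 9>4, Gamma: 8>2, Delta: 5>1) and is removed.
Among the remaining strategies, none is strictly dominated by another pure strategy of the same player, so the elimination stops.
Surviving strategies — Row: {S1, S3, S4}; Column: {Alpha, Beta, Gamma, Delta}.

S1, S3, S4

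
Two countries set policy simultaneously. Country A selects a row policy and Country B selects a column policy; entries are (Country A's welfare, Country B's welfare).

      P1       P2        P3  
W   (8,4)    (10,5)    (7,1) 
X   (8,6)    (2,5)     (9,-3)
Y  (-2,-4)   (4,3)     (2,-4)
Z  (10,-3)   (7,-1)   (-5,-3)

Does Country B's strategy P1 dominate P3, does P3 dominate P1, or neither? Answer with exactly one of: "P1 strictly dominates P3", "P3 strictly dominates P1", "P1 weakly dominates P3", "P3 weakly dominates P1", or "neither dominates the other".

Compare P1 to P3 across every action of Country A: W: 4>1, X: 6>-3, Y: -4=-4, Z: -3=-3.
P1 is at least as good everywhere and strictly better somewhere (tied only at Y, Z), so P1 weakly but not strictly dominates P3.

P1 weakly dominates P3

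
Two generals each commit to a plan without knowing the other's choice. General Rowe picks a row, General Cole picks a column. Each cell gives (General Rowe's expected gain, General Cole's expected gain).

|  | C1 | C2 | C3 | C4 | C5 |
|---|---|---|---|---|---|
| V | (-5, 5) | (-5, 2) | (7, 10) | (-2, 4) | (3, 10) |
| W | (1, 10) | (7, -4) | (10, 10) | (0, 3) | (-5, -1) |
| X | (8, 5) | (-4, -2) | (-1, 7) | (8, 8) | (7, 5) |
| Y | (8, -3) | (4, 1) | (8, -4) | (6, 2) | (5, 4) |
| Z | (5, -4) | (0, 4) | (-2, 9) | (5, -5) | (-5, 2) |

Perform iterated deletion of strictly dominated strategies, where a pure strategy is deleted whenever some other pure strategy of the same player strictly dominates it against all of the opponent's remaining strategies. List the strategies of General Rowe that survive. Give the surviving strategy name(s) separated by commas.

General Rowe's strategy V is strictly dominated by Y (C1: 8>-5, C2: 4>-5, C3: 8>7, C4: 6>-2, C5: 5>3) and is removed.
Row Z is eliminated: Y beats it against every remaining column (C1: 8>5, C2: 4>0, C3: 8>-2, C4: 6>5, C5: 5>-5).
General Cole's strategy C2 is strictly dominated by C4 (W: 3>-4, X: 8>-2, Y: 2>1) and is removed.
Among the remaining strategies, none is strictly dominated by another pure strategy of the same player, so the elimination stops.
Surviving strategies — General Rowe: {W, X, Y}; General Cole: {C1, C3, C4, C5}.

W, X, Y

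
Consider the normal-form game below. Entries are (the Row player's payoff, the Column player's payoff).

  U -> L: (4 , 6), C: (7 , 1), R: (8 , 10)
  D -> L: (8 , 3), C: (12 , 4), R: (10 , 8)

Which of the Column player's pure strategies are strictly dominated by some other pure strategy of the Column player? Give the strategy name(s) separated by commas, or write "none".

L: dominated, since R does at least as well everywhere (U: 10>6, D: 8>3).
C is strictly dominated by R (U: 10>1, D: 8>4).
R: no other strategy beats it everywhere (L at U (10>6); C at U (10>1)).

L, C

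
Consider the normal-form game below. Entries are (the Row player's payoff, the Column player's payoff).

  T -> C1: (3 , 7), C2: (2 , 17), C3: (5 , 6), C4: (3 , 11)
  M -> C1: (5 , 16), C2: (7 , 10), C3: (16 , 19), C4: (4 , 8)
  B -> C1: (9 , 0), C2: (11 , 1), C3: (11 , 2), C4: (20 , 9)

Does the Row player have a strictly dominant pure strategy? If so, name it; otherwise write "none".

none

T fails to dominate M at C1 (3<5).
M fails to dominate B at C1 (5<9).
B fails to dominate M at C3 (11<16).
No single strategy dominates all the others.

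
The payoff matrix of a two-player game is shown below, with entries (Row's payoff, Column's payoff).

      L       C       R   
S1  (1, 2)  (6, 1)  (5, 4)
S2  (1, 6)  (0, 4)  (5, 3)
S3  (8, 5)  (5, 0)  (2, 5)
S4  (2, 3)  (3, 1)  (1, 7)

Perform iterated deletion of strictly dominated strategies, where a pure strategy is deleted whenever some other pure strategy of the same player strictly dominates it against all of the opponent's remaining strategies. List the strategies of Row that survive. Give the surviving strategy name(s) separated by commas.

Row's strategy S4 is strictly dominated by S3 (L: 8>2, C: 5>3, R: 2>1) and is removed.
For Column, L strictly dominates C on the remaining rows (S1: 2>1, S2: 6>4, S3: 5>0); eliminate C.
Among the remaining strategies, none is strictly dominated by another pure strategy of the same player, so the elimination stops.
Surviving strategies — Row: {S1, S2, S3}; Column: {L, R}.

S1, S2, S3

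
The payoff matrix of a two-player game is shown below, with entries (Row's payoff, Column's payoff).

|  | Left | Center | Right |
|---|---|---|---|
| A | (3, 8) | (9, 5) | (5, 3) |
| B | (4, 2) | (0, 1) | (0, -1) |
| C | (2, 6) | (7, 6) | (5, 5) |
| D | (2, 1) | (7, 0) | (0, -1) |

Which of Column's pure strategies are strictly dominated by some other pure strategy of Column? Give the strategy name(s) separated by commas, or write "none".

Left: no other strategy beats it everywhere (Center at A (8>5); Right at A (8>3)).
Center is not dominated — it holds its own against Left at C (6=6); Right at A (5>3).
Right: dominated, since Left does at least as well everywhere (A: 8>3, B: 2>-1, C: 6>5, D: 1>-1).

Right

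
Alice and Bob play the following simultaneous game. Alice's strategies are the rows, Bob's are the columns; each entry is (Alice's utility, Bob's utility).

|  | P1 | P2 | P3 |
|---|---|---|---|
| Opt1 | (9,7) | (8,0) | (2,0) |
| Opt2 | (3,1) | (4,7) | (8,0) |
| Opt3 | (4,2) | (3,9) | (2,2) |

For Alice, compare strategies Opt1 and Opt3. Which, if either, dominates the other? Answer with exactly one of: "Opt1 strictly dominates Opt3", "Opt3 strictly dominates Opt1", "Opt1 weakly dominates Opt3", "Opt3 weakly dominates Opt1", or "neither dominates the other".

Opt1 weakly dominates Opt3

Opt1's payoffs vs Opt3's, by Bob's action — P1: 9>4, P2: 8>3, P3: 2=2.
Opt1 is at least as good everywhere and strictly better somewhere (tied only at P3), so Opt1 weakly but not strictly dominates Opt3.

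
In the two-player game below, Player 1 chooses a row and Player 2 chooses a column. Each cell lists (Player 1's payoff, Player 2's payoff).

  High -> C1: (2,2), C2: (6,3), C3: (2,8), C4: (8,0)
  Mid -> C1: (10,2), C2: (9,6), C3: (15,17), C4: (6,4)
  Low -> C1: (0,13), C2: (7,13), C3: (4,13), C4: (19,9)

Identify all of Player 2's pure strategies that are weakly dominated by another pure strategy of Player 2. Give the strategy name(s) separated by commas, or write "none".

C2 weakly dominates C1 — High: 3>2, Mid: 6>2, Low: 13=13.
C3 weakly dominates C2 — High: 8>3, Mid: 17>6, Low: 13=13.
Nothing dominates C3: C1 at High (8>2); C2 at High (8>3); C4 at High (8>0).
C4 is weakly dominated by C2 (High: 3>0, Mid: 6>4, Low: 13>9).

C1, C2, C4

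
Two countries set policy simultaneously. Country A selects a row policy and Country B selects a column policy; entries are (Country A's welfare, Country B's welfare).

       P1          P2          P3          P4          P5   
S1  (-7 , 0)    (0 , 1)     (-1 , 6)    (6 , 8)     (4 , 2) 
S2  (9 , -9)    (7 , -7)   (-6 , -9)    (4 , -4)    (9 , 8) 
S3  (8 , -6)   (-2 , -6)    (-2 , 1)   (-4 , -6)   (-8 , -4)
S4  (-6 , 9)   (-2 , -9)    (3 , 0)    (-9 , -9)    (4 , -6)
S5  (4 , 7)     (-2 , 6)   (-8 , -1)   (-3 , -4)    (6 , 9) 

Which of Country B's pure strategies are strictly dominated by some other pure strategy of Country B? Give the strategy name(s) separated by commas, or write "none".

P1 is not dominated — it holds its own against P2 at S3 (-6=-6); P3 at S2 (-9=-9); P4 at S3 (-6=-6); P5 at S4 (9>-6).
P2: dominated, since P5 does at least as well everywhere (S1: 2>1, S2: 8>-7, S3: -4>-6, S4: -6>-9, S5: 9>6).
P3: no other strategy beats it everywhere (P1 at S1 (6>0); P2 at S1 (6>1); P4 at S3 (1>-6); P5 at S1 (6>2)).
Nothing dominates P4: P1 at S1 (8>0); P2 at S1 (8>1); P3 at S1 (8>6); P5 at S1 (8>2).
P5: no other strategy beats it everywhere (P1 at S1 (2>0); P2 at S1 (2>1); P3 at S2 (8>-9); P4 at S2 (8>-4)).

P2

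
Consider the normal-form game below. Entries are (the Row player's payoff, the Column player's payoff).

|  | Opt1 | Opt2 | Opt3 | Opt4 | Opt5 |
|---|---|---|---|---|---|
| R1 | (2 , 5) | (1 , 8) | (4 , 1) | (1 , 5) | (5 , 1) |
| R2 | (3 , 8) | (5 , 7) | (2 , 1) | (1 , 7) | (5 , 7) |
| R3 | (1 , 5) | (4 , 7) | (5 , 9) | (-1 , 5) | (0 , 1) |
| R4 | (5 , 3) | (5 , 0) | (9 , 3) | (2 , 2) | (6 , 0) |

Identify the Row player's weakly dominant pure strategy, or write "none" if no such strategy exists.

R4

R4 vs R1: Opt1: 5>2, Opt2: 5>1, Opt3: 9>4, Opt4: 2>1, Opt5: 6>5.
R4 vs R2: Opt1: 5>3, Opt2: 5=5, Opt3: 9>2, Opt4: 2>1, Opt5: 6>5.
R4 vs R3: Opt1: 5>1, Opt2: 5>4, Opt3: 9>5, Opt4: 2>-1, Opt5: 6>0.
R4 is at least as good as every other strategy against every opponent action, so it is weakly dominant.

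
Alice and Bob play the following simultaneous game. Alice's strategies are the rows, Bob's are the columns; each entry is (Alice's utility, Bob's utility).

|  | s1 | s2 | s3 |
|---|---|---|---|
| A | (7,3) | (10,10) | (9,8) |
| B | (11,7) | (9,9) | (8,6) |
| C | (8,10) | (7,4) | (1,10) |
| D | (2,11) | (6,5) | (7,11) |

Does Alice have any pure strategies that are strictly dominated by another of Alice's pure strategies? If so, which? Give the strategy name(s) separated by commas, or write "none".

C, D

A is not dominated — it holds its own against B at s2 (10>9); C at s2 (10>7); D at s1 (7>2).
Nothing dominates B: A at s1 (11>7); C at s1 (11>8); D at s1 (11>2).
C is strictly dominated by B (s1: 11>8, s2: 9>7, s3: 8>1).
D is strictly dominated by A (s1: 7>2, s2: 10>6, s3: 9>7).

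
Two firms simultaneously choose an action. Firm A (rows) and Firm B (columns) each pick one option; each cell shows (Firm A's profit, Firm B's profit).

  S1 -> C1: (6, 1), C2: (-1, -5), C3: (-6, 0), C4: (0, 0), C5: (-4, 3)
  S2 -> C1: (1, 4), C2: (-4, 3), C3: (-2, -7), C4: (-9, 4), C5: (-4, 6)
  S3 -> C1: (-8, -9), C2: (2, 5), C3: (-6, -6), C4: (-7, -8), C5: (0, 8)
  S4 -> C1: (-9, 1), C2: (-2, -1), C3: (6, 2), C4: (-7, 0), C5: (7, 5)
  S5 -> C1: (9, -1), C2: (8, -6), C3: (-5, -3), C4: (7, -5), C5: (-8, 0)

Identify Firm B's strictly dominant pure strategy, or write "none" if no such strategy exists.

C5 vs C1: S1: 3>1, S2: 6>4, S3: 8>-9, S4: 5>1, S5: 0>-1.
C5 vs C2: S1: 3>-5, S2: 6>3, S3: 8>5, S4: 5>-1, S5: 0>-6.
C5 vs C3: S1: 3>0, S2: 6>-7, S3: 8>-6, S4: 5>2, S5: 0>-3.
C5 vs C4: S1: 3>0, S2: 6>4, S3: 8>-8, S4: 5>0, S5: 0>-5.
C5 strictly beats every other strategy against every opponent action, so it is strictly dominant.

C5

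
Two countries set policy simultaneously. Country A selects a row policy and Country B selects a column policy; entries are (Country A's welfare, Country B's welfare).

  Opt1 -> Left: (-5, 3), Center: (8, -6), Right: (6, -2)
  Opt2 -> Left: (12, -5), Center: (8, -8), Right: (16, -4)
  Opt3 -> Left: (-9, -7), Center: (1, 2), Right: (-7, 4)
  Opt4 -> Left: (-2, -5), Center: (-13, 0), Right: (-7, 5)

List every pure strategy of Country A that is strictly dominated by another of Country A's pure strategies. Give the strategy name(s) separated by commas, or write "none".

Nothing dominates Opt1: Opt2 at Center (8=8); Opt3 at Left (-5>-9); Opt4 at Center (8>-13).
Opt2: no other strategy beats it everywhere (Opt1 at Left (12>-5); Opt3 at Left (12>-9); Opt4 at Left (12>-2)).
Opt3: dominated, since Opt1 does at least as well everywhere (Left: -5>-9, Center: 8>1, Right: 6>-7).
Opt2 strictly dominates Opt4 — Left: 12>-2, Center: 8>-13, Right: 16>-7.

Opt3, Opt4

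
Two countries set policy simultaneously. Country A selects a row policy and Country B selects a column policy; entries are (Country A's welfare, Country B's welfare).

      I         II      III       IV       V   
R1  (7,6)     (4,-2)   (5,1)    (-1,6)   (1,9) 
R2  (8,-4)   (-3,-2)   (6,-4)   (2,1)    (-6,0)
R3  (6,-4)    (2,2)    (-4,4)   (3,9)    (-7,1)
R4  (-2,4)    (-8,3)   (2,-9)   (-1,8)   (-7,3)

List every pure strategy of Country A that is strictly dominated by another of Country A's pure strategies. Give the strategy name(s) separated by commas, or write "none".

R4

R1: no other strategy beats it everywhere (R2 at II (4>-3); R3 at I (7>6); R4 at I (7>-2)).
R2 is not dominated — it holds its own against R1 at I (8>7); R3 at I (8>6); R4 at I (8>-2).
Nothing dominates R3: R1 at IV (3>-1); R2 at II (2>-3); R4 at I (6>-2).
R2 strictly dominates R4 — I: 8>-2, II: -3>-8, III: 6>2, IV: 2>-1, V: -6>-7.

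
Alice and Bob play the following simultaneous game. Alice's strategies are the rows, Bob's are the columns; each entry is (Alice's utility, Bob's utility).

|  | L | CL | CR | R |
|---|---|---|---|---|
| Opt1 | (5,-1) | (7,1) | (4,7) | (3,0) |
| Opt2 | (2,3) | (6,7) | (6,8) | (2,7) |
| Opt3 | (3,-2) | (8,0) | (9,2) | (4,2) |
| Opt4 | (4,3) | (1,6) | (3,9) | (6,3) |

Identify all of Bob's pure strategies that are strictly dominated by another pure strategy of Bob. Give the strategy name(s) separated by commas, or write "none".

L is strictly dominated by CL (Opt1: 1>-1, Opt2: 7>3, Opt3: 0>-2, Opt4: 6>3).
CL is strictly dominated by CR (Opt1: 7>1, Opt2: 8>7, Opt3: 2>0, Opt4: 9>6).
CR is not dominated — it holds its own against L at Opt1 (7>-1); CL at Opt1 (7>1); R at Opt1 (7>0).
R is not dominated — it holds its own against L at Opt1 (0>-1); CL at Opt2 (7=7); CR at Opt3 (2=2).

L, CL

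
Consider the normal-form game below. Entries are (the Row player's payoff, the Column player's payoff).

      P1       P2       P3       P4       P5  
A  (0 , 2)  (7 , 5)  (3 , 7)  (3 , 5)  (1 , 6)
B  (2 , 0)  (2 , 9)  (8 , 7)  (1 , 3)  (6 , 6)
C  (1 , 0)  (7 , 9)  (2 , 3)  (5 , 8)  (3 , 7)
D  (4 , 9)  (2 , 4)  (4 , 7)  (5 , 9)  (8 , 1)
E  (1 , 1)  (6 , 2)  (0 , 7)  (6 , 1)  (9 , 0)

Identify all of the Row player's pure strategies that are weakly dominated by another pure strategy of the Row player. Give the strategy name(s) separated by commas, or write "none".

A: no other strategy beats it everywhere (B at P2 (7>2); C at P3 (3>2); D at P2 (7>2); E at P2 (7>6)).
Nothing dominates B: A at P1 (2>0); C at P1 (2>1); D at P3 (8>4); E at P1 (2>1).
C is not dominated — it holds its own against A at P1 (1>0); B at P2 (7>2); D at P2 (7>2); E at P2 (7>6).
D: no other strategy beats it everywhere (A at P1 (4>0); B at P1 (4>2); C at P1 (4>1); E at P1 (4>1)).
E is not dominated — it holds its own against A at P1 (1>0); B at P2 (6>2); C at P4 (6>5); D at P2 (6>2).

none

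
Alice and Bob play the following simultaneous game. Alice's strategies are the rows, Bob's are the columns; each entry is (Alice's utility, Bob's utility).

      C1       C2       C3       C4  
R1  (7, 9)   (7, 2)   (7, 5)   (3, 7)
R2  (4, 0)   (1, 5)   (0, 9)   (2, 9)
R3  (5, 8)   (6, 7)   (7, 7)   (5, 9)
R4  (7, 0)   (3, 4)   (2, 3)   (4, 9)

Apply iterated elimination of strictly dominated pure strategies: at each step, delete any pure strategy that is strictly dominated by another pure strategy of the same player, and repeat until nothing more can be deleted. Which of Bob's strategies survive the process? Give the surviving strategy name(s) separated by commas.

C1, C4

For Alice, R1 strictly dominates R2 on the remaining columns (C1: 7>4, C2: 7>1, C3: 7>0, C4: 3>2); eliminate R2.
For Bob, C4 strictly dominates C2 on the remaining rows (R1: 7>2, R3: 9>7, R4: 9>4); eliminate C2.
Column C3 is eliminated: C4 beats it against every remaining row (R1: 7>5, R3: 9>7, R4: 9>3).
Among the remaining strategies, none is strictly dominated by another pure strategy of the same player, so the elimination stops.
Surviving strategies — Alice: {R1, R3, R4}; Bob: {C1, C4}.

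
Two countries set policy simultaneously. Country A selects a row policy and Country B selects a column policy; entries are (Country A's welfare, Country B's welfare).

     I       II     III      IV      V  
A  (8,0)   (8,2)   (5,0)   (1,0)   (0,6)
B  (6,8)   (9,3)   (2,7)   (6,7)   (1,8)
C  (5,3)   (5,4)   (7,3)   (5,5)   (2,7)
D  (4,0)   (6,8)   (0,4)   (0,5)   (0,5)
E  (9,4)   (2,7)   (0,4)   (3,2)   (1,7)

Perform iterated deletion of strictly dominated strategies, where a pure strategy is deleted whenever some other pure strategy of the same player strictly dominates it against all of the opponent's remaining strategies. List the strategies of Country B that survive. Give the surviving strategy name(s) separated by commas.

I, II, V

Country A's strategy D is strictly dominated by B (I: 6>4, II: 9>6, III: 2>0, IV: 6>0, V: 1>0) and is removed.
Column III is eliminated: V beats it against every remaining row (A: 6>0, B: 8>7, C: 7>3, E: 7>4).
For Country B, V strictly dominates IV on the remaining rows (A: 6>0, B: 8>7, C: 7>5, E: 7>2); eliminate IV.
Among the remaining strategies, none is strictly dominated by another pure strategy of the same player, so the elimination stops.
Surviving strategies — Country A: {A, B, C, E}; Country B: {I, II, V}.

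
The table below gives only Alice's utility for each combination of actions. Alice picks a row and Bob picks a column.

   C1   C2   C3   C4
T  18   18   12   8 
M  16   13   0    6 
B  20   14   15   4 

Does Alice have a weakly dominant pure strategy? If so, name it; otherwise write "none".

none

T fails to dominate B at C1 (18<20).
M fails to dominate T at C1 (16<18).
B fails to dominate T at C2 (14<18).
No single strategy dominates all the others.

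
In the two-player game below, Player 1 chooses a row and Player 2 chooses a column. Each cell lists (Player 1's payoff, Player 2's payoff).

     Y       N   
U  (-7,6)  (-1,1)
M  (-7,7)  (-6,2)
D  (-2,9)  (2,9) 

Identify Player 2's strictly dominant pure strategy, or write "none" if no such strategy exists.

Y fails to dominate N at D (9=9).
N fails to dominate Y at U (1<6).
No single strategy dominates all the others.

none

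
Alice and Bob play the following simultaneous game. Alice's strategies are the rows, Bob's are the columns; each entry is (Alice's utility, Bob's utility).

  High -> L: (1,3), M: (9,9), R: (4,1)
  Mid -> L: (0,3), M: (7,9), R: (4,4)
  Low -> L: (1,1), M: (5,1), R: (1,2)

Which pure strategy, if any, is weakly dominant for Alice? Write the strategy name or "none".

High

High vs Mid: L: 1>0, M: 9>7, R: 4=4.
High vs Low: L: 1=1, M: 9>5, R: 4>1.
High is at least as good as every other strategy against every opponent action, so it is weakly dominant.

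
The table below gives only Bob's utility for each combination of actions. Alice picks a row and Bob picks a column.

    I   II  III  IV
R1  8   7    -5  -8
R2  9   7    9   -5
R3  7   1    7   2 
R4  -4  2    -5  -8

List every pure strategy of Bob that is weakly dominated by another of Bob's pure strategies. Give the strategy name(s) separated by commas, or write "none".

III, IV

I is not dominated — it holds its own against II at R1 (8>7); III at R1 (8>-5); IV at R1 (8>-8).
II: no other strategy beats it everywhere (I at R4 (2>-4); III at R1 (7>-5); IV at R1 (7>-8)).
III: dominated, since I does at least as well everywhere (R1: 8>-5, R2: 9=9, R3: 7=7, R4: -4>-5).
IV is weakly dominated by I (R1: 8>-8, R2: 9>-5, R3: 7>2, R4: -4>-8).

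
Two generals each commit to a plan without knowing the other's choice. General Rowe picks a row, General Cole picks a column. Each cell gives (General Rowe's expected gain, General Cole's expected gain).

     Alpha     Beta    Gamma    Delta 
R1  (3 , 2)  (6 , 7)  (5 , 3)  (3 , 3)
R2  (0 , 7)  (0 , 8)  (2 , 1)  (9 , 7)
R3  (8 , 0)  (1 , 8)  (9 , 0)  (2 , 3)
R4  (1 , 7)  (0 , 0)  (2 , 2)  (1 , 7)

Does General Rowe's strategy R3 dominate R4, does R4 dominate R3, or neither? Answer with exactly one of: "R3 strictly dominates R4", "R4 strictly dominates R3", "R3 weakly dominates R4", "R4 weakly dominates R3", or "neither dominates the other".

R3 strictly dominates R4

Compare R3 to R4 across each opponent action: Alpha: 8>1, Beta: 1>0, Gamma: 9>2, Delta: 2>1.
Every comparison favours R3, so R3 strictly dominates R4.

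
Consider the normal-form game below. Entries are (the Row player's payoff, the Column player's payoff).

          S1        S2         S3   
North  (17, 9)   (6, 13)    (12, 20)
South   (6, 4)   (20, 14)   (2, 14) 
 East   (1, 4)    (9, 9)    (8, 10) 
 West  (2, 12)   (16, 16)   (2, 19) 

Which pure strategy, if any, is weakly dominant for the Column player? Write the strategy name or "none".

S3 vs S1: North: 20>9, South: 14>4, East: 10>4, West: 19>12.
S3 vs S2: North: 20>13, South: 14=14, East: 10>9, West: 19>16.
S3 is at least as good as every other strategy against every opponent action, so it is weakly dominant.

S3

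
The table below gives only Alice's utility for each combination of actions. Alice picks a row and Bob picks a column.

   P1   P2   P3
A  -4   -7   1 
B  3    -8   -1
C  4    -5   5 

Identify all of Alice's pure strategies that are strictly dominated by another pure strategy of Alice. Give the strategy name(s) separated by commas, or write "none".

C strictly dominates A — P1: 4>-4, P2: -5>-7, P3: 5>1.
B is strictly dominated by C (P1: 4>3, P2: -5>-8, P3: 5>-1).
Nothing dominates C: A at P1 (4>-4); B at P1 (4>3).

A, B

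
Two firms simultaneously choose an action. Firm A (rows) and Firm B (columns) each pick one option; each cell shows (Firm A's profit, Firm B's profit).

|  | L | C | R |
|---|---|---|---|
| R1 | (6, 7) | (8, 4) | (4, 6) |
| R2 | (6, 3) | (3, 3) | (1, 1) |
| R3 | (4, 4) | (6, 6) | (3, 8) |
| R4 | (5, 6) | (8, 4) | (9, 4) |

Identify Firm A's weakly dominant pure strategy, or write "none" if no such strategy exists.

R1 fails to dominate R4 at R (4<9).
R2 fails to dominate R1 at C (3<8).
R3 fails to dominate R1 at L (4<6).
R4 fails to dominate R1 at L (5<6).
No single strategy dominates all the others.

none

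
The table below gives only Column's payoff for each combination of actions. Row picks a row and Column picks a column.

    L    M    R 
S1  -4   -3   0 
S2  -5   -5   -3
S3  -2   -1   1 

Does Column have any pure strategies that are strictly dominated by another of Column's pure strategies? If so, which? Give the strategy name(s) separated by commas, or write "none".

R strictly dominates L — S1: 0>-4, S2: -3>-5, S3: 1>-2.
R strictly dominates M — S1: 0>-3, S2: -3>-5, S3: 1>-1.
R is not dominated — it holds its own against L at S1 (0>-4); M at S1 (0>-3).

L, M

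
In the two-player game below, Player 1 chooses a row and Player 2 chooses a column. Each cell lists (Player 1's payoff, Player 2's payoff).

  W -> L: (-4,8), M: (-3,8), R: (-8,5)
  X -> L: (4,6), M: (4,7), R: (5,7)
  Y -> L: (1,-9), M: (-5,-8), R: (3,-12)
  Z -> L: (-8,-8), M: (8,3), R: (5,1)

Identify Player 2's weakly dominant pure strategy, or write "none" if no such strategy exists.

M

M vs L: W: 8=8, X: 7>6, Y: -8>-9, Z: 3>-8.
M vs R: W: 8>5, X: 7=7, Y: -8>-12, Z: 3>1.
M is at least as good as every other strategy against every opponent action, so it is weakly dominant.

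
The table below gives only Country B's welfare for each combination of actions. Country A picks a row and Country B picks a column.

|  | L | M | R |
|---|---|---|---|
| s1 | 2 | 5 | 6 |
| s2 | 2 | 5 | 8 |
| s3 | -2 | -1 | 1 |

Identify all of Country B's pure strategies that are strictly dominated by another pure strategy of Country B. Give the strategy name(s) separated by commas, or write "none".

L, M

M strictly dominates L — s1: 5>2, s2: 5>2, s3: -1>-2.
M: dominated, since R does at least as well everywhere (s1: 6>5, s2: 8>5, s3: 1>-1).
R is not dominated — it holds its own against L at s1 (6>2); M at s1 (6>5).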